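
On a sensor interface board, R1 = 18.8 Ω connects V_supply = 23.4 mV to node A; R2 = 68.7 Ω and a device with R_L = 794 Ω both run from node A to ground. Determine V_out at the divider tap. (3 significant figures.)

R2 ‖ R_L = (68.7 × 794)/(68.7 + 794) = 63.23 Ω.
Then V_out = V_supply · R2'/(R1 + R2') = 23.4 × 63.23/82.03 = 18.04 mV.
(Unloaded it would be 18.4 mV; the load pulls it down.)

V_out ≈ 18.0 mV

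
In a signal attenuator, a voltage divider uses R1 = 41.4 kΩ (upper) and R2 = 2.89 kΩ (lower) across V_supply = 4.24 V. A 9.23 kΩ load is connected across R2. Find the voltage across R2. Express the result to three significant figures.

V_out ≈ 0.214 V

First combine the lower leg with the load: R2 ‖ R_L = 2.201 kΩ.
Then V_out = V_supply · R2'/(R1 + R2') = 4.24 × 2.201/43.60 = 0.2140 V.
(Unloaded it would be 0.277 V; the load pulls it down.)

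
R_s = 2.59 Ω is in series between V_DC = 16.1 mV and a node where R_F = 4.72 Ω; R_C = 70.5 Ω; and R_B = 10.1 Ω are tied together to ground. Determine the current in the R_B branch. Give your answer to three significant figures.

I ≈ 0.865 mA

Combine the parallel branches: R_p = (1/4.72 + 1/70.5 + 1/10.1)⁻¹ = 3.076 Ω.
V_A by voltage divider: V_A = 16.1 × 3.076/(2.59 + 3.076) = 8.741 mV.
I(R_B) = V_A / R_B = 8.741/10.1 = 0.8654 mA.
(Equivalently: I_total = 2.841 mA, then current-divider fraction G_k/ΣG = 0.3046.)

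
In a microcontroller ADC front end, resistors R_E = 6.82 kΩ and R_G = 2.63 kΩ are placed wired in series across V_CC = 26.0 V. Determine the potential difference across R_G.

Total series resistance ΣR = 6.82 + 2.63 = 9.450 kΩ.
V = V_CC · R/ΣR = 26.0 × 0.2783 = 7.236 V.

V ≈ 7.24 V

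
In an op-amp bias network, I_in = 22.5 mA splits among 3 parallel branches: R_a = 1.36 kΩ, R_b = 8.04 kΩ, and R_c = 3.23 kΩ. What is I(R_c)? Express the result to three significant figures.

I ≈ 5.96 mA

Conductances: ΣG = 1/1.36 + 1/8.04 + 1/3.23 = 1.169 (1/kΩ).
Current divider: I(R_c) = I_in · G_k/ΣG = 22.5 × (0.3096/1.169) = 22.5 × 0.2648 = 5.958 mA.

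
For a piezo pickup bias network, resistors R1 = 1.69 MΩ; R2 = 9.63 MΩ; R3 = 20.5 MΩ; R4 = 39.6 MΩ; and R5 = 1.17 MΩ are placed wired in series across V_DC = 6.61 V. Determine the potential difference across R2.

V ≈ 0.877 V

Total series resistance ΣR = 1.69 + 9.63 + 20.5 + 39.6 + 1.17 = 72.59 MΩ.
V = V_DC · R/ΣR = 6.61 × 0.1327 = 0.8769 V.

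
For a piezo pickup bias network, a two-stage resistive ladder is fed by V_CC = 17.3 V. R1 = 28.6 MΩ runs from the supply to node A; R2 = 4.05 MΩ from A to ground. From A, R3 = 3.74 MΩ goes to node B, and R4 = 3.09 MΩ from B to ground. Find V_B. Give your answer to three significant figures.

V_B ≈ 0.639 V

Node A sees R2 in parallel with the series input of stage 2, R3 + R4 = 6.830 MΩ.
Effective lower resistance at A: R2 ‖ 6.830 = 2.542 MΩ.
V_A = 17.3 × 2.542/(28.6 + 2.542) = 1.412 V.
Stage 2 is unloaded, so V_B = V_A · R4/(R3+R4) = 1.412 × 3.09/6.830 = 0.6390 V.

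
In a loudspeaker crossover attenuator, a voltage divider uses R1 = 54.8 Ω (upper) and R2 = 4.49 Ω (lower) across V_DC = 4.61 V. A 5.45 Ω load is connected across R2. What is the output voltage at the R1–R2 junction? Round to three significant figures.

The load sits in parallel with R2, giving an effective lower resistance R2' = R2·R_L/(R2+R_L) = 2.462 Ω.
Voltage divider with the loaded lower leg: V_out = 4.61 × 2.462/(54.8 + 2.462) = 4.61 × 0.04299 = 0.1982 V.

V_out ≈ 0.198 V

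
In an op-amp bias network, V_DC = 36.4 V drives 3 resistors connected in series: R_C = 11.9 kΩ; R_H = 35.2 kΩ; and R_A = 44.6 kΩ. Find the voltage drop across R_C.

V ≈ 4.72 V

ΣR = 11.9 + 35.2 + 44.6 = 91.70 kΩ.
By the voltage-divider rule, V = 36.4 × 11.90/91.70 = 4.724 V.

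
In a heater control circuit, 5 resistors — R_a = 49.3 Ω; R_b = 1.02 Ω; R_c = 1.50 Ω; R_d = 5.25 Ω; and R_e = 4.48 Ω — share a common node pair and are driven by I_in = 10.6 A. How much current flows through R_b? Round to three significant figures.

Total conductance ΣG = 1/49.3 + 1/1.02 + 1/1.50 + 1/5.25 + 1/4.48 = 2.081 (units of 1/Ω).
Current divider: I(R_b) = I_in · G_k/ΣG = 10.6 × (0.9804/2.081) = 10.6 × 0.4711 = 4.994 A.

I ≈ 4.99 A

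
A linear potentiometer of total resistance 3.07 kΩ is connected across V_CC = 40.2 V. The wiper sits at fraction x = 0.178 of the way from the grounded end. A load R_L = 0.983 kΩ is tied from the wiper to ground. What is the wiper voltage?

The pot divides into 2.524 kΩ above the wiper and 0.5465 kΩ below.
(x·R_p) ‖ R_L = 0.3512 kΩ.
Then V_out = V_CC · 0.3512/(2.524 + 0.3512) = 4.911 V.

V_out ≈ 4.91 V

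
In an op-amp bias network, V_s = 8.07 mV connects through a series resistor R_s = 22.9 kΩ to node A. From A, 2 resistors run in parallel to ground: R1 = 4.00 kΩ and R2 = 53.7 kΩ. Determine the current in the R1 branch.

Combine the parallel branches: R_p = (1/4.00 + 1/53.7)⁻¹ = 3.723 kΩ.
V_A = 8.07 × 3.723/26.62 = 1.128 mV.
Branch current I = V_A/R1 = 1.128/4.00 = 0.2821 µA.
(Equivalently: I_total = 0.3031 µA, then current-divider fraction G_k/ΣG = 0.9307.)

I ≈ 0.282 µA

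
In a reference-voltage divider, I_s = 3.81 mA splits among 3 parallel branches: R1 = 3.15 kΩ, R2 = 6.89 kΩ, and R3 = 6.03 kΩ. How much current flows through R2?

I ≈ 0.880 mA

ΣG = 1/3.15 + 1/6.89 + 1/6.03 = 0.6284.
R2 takes the fraction G_k/ΣG = 0.1451/0.6284 = 0.2310, so I = 3.81 × 0.2310 = 0.8799 mA.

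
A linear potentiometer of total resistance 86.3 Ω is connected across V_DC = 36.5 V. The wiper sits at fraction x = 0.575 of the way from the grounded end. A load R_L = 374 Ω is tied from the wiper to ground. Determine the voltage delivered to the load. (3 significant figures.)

The pot divides into 36.68 Ω above the wiper and 49.62 Ω below.
R_L loads the lower segment: effective lower R = 43.81 Ω.
V_out = 36.5 × 43.81/(36.68 + 43.81) = 19.87 V.
(Unloaded: V_out = x·V_DC = 21.0 V.)

V_out ≈ 19.9 V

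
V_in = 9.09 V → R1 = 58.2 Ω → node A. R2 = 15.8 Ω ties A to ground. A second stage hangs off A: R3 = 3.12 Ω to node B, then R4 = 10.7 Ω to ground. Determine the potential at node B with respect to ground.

Looking into the second stage from A: R3 + R4 = 13.82 Ω appears in parallel with R2.
R2 ‖ (R3+R4) = 7.372 Ω.
First divider: V_A = V_in · 7.372/(58.2 + 7.372) = 1.022 V.
Stage 2 is unloaded, so V_B = V_A · R4/(R3+R4) = 1.022 × 10.7/13.82 = 0.7912 V.

V_B ≈ 0.791 V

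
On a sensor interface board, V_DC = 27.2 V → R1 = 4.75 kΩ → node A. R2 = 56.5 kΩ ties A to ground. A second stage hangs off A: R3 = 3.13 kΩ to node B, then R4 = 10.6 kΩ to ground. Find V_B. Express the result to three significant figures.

Node A sees R2 in parallel with the series input of stage 2, R3 + R4 = 13.73 kΩ.
R2 ‖ (R3+R4) = 11.05 kΩ.
First divider: V_A = V_DC · 11.05/(4.75 + 11.05) = 19.02 V.
Then the unloaded second divider: V_B = V_A × R4/(R3+R4) = 19.02 × 0.7720 = 14.68 V.

V_B ≈ 14.7 V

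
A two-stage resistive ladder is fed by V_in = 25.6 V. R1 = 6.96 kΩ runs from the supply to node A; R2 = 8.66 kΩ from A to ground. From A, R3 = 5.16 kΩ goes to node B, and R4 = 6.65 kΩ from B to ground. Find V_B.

V_B ≈ 6.02 V

Node A sees R2 in parallel with the series input of stage 2, R3 + R4 = 11.81 kΩ.
Effective lower resistance at A: R2 ‖ 11.81 = 4.996 kΩ.
So V_A = 25.6 × 0.4179 = 10.70 V.
Stage 2 is unloaded, so V_B = V_A · R4/(R3+R4) = 10.70 × 6.65/11.81 = 6.024 V.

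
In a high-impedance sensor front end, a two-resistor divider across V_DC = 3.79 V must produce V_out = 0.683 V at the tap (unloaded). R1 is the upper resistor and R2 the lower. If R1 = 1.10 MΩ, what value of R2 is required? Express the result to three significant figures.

V_out/V_DC = R2/(R1+R2) = 0.1802.
Rearranging, R2 = R1·k/(1−k) = 1.10 × 0.2198 = 0.2418 MΩ.

R2 ≈ 0.242 MΩ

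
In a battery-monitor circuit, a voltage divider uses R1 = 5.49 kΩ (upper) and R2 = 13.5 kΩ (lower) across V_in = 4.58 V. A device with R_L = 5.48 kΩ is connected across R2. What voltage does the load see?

R2 ‖ R_L = (13.5 × 5.48)/(13.5 + 5.48) = 3.898 kΩ.
Then V_out = V_in · R2'/(R1 + R2') = 4.58 × 3.898/9.388 = 1.902 V.
(Unloaded it would be 3.26 V; the load pulls it down.)

V_out ≈ 1.90 V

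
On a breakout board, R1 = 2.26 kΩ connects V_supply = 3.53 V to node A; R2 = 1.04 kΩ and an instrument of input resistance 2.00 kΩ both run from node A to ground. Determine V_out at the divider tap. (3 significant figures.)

V_out ≈ 0.820 V

First combine the lower leg with the load: R2 ‖ R_L = 0.6842 kΩ.
Voltage divider with the loaded lower leg: V_out = 3.53 × 0.6842/(2.26 + 0.6842) = 3.53 × 0.2324 = 0.8203 V.
(Unloaded it would be 1.11 V; the load pulls it down.)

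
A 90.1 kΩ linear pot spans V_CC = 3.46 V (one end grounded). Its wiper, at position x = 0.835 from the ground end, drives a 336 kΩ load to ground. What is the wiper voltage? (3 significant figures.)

Split the track: R_lower = x·R_p = 75.23 kΩ, R_upper = (1−x)·R_p = 14.87 kΩ.
R_L loads the lower segment: effective lower R = 61.47 kΩ.
Then V_out = V_CC · 61.47/(14.87 + 61.47) = 2.786 V.

V_out ≈ 2.79 V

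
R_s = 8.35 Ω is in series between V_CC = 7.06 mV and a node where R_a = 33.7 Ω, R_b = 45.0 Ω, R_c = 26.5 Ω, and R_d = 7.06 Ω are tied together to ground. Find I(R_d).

Parallel bank: R_p = 1/(1/33.7 + 1/45.0 + 1/26.5 + 1/7.06) = 4.324 Ω.
V_A by voltage divider: V_A = 7.06 × 4.324/(8.35 + 4.324) = 2.409 mV.
Branch current I = V_A/R_d = 2.409/7.06 = 0.3412 mA.

I ≈ 0.341 mA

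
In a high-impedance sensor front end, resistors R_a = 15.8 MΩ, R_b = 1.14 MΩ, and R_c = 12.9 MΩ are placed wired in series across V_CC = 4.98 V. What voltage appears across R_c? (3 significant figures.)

ΣR = 15.8 + 1.14 + 12.9 = 29.84 MΩ.
V = V_CC · R/ΣR = 4.98 × 0.4323 = 2.153 V.

V ≈ 2.15 V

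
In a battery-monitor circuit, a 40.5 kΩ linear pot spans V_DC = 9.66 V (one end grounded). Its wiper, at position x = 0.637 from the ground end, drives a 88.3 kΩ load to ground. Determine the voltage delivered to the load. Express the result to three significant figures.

Lower segment x·R_p = 25.80 kΩ; upper segment (1−x)·R_p = 14.70 kΩ.
Lower segment in parallel with the load: 25.80 ‖ 88.3 = 19.97 kΩ.
V_out = 9.66 × 19.97/(14.70 + 19.97) = 5.563 V.

V_out ≈ 5.56 V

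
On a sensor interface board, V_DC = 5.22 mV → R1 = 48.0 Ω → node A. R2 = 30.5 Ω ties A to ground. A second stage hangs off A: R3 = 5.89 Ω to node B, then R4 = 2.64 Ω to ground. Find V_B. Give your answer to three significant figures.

Looking into the second stage from A: R3 + R4 = 8.530 Ω appears in parallel with R2.
R2 ‖ (R3+R4) = 6.666 Ω.
V_A = 5.22 × 6.666/(48.0 + 6.666) = 0.6365 mV.
Then the unloaded second divider: V_B = V_A × R4/(R3+R4) = 0.6365 × 0.3095 = 0.1970 mV.

V_B ≈ 0.197 mV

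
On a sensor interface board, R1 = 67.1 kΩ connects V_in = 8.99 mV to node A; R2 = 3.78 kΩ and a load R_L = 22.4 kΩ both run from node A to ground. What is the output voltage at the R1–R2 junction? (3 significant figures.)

The load sits in parallel with R2, giving an effective lower resistance R2' = R2·R_L/(R2+R_L) = 3.234 kΩ.
Now apply the divider: V_out = 8.99 × 0.04598 = 0.4134 mV.
(Unloaded it would be 0.479 mV; the load pulls it down.)

V_out ≈ 0.413 mV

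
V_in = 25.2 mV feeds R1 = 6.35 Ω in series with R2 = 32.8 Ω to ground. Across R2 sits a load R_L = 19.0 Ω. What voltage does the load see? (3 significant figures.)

V_out ≈ 16.5 mV

First combine the lower leg with the load: R2 ‖ R_L = 12.03 Ω.
Voltage divider with the loaded lower leg: V_out = 25.2 × 12.03/(6.35 + 12.03) = 25.2 × 0.6545 = 16.49 mV.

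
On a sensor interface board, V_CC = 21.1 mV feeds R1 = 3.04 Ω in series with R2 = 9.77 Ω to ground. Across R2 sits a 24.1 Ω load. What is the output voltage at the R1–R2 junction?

The load sits in parallel with R2, giving an effective lower resistance R2' = R2·R_L/(R2+R_L) = 6.952 Ω.
Now apply the divider: V_out = 21.1 × 0.6958 = 14.68 mV.

V_out ≈ 14.7 mV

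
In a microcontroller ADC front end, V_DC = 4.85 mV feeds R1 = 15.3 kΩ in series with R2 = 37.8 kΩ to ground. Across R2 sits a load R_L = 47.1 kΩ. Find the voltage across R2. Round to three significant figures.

The load sits in parallel with R2, giving an effective lower resistance R2' = R2·R_L/(R2+R_L) = 20.97 kΩ.
Then V_out = V_DC · R2'/(R1 + R2') = 4.85 × 20.97/36.27 = 2.804 mV.
(Unloaded it would be 3.45 mV; the load pulls it down.)

V_out ≈ 2.80 mV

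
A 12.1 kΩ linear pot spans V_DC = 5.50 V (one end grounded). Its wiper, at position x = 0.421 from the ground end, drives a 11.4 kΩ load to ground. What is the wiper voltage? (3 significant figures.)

The pot divides into 7.006 kΩ above the wiper and 5.094 kΩ below.
Lower segment in parallel with the load: 5.094 ‖ 11.4 = 3.521 kΩ.
Loaded-divider output: V_out = 5.50 × 0.3345 = 1.840 V.
(Unloaded: V_out = x·V_DC = 2.32 V.)

V_out ≈ 1.84 V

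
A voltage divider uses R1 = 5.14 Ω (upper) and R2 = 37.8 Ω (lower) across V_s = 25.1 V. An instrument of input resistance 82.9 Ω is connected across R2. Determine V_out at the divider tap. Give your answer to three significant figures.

V_out ≈ 21.0 V

The load sits in parallel with R2, giving an effective lower resistance R2' = R2·R_L/(R2+R_L) = 25.96 Ω.
Now apply the divider: V_out = 25.1 × 0.8347 = 20.95 V.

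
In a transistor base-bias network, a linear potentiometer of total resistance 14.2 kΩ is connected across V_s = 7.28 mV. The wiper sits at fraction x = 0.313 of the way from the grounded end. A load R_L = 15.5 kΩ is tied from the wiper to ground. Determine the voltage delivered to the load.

Split the track: R_lower = x·R_p = 4.445 kΩ, R_upper = (1−x)·R_p = 9.755 kΩ.
Lower segment in parallel with the load: 4.445 ‖ 15.5 = 3.454 kΩ.
Loaded-divider output: V_out = 7.28 × 0.2615 = 1.904 mV.

V_out ≈ 1.90 mV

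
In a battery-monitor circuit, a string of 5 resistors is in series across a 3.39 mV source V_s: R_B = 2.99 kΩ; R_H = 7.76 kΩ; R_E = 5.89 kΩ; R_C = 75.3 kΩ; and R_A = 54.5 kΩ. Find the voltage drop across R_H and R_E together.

ΣR = 2.99 + 7.76 + 5.89 + 75.3 + 54.5 = 146.4 kΩ.
R_{R_H..R_E} = 7.76 + 5.89 = 13.65 kΩ.
V = V_s · R/ΣR = 3.39 × 0.09321 = 0.3160 mV.

V ≈ 0.316 mV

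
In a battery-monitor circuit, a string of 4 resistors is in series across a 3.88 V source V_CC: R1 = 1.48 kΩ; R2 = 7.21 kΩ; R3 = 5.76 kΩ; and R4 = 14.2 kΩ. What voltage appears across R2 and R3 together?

V ≈ 1.76 V

Total series resistance ΣR = 1.48 + 7.21 + 5.76 + 14.2 = 28.65 kΩ.
R_{R2..R3} = 7.21 + 5.76 = 12.97 kΩ.
By the voltage-divider rule, V = 3.88 × 12.97/28.65 = 1.756 V.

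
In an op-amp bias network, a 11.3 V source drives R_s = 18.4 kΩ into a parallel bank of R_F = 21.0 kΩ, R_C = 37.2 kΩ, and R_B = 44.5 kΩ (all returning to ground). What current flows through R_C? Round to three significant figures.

Parallel bank: R_p = 1/(1/21.0 + 1/37.2 + 1/44.5) = 10.31 kΩ.
V_A by voltage divider: V_A = 11.3 × 10.31/(18.4 + 10.31) = 4.058 V.
Branch current I = V_A/R_C = 4.058/37.2 = 0.1091 mA.
(Check via current divider: I_total = 0.3936 mA; share G_k/ΣG = 0.2772 → same result.)

I ≈ 0.109 mA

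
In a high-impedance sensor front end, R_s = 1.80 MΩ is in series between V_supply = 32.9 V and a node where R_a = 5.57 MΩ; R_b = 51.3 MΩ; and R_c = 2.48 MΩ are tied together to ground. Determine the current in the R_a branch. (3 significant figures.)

Equivalent of the parallel group: R_p = 1.660 MΩ.
V_A by voltage divider: V_A = 32.9 × 1.660/(1.80 + 1.660) = 15.79 V.
I(R_a) = V_A / R_a = 15.79/5.57 = 2.834 µA.

I ≈ 2.83 µA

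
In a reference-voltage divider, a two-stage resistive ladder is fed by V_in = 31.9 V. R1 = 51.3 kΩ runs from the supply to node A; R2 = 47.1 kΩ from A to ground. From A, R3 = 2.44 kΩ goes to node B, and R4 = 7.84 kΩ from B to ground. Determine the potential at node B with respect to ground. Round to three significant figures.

The second stage (R3 + R4 = 10.28 kΩ) loads node A in parallel with R2.
R2 ‖ (R3+R4) = 8.438 kΩ.
So V_A = 31.9 × 0.1413 = 4.506 V.
Then the unloaded second divider: V_B = V_A × R4/(R3+R4) = 4.506 × 0.7626 = 3.436 V.

V_B ≈ 3.44 V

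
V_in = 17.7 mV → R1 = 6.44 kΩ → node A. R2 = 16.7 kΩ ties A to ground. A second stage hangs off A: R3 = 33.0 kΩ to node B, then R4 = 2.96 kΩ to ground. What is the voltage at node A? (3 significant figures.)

V_A ≈ 11.3 mV

Looking into the second stage from A: R3 + R4 = 35.96 kΩ appears in parallel with R2.
Effective lower resistance at A: R2 ‖ 35.96 = 11.40 kΩ.
So V_A = 17.7 × 0.6391 = 11.31 mV.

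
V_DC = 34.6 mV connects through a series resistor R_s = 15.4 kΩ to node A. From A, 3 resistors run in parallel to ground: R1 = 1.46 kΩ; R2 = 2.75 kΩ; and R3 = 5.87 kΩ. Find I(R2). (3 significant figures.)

I ≈ 0.636 µA

Combine the parallel branches: R_p = (1/1.46 + 1/2.75 + 1/5.87)⁻¹ = 0.8204 kΩ.
V_A by voltage divider: V_A = 34.6 × 0.8204/(15.4 + 0.8204) = 1.750 mV.
Branch current I = V_A/R2 = 1.750/2.75 = 0.6364 µA.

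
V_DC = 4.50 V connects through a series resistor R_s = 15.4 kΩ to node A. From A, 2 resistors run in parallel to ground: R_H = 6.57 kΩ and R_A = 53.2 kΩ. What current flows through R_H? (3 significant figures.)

I ≈ 0.189 mA

Combine the parallel branches: R_p = (1/6.57 + 1/53.2)⁻¹ = 5.848 kΩ.
V_A = 4.50 × 5.848/21.25 = 1.238 V.
I(R_H) = V_A / R_H = 1.238/6.57 = 0.1885 mA.
(Check via current divider: I_total = 0.2118 mA; share G_k/ΣG = 0.8901 → same result.)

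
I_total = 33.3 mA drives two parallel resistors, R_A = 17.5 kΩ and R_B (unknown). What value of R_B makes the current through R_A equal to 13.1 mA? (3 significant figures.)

R_B ≈ 11.3 kΩ

The fraction through R_A equals R_B/(R_A+R_B).
With f = 0.3934, R_B = R_A · f/(1−f) = 17.5 × 0.6485 = 11.35 kΩ.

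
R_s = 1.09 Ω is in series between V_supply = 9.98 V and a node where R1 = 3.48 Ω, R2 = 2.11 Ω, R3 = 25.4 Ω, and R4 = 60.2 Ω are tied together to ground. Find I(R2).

Combine the parallel branches: R_p = (1/3.48 + 1/2.11 + 1/25.4 + 1/60.2)⁻¹ = 1.224 Ω.
V_A = 9.98 × 1.224/2.314 = 5.278 V.
I(R2) = V_A / R2 = 5.278/2.11 = 2.501 A.

I ≈ 2.50 A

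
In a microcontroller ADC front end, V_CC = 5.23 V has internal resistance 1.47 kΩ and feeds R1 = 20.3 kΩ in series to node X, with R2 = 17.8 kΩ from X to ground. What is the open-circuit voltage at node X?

R1' = 1.47 + 20.3 = 21.77 kΩ (source resistance + R1).
With X open, the divider is unloaded: V_th = 5.23 × 17.8/39.57 = 2.353 V.

V_th ≈ 2.35 V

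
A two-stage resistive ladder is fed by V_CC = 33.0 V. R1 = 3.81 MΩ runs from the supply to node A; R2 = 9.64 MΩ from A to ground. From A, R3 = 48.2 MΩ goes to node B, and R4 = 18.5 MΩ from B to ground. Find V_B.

V_B ≈ 6.30 V

Looking into the second stage from A: R3 + R4 = 66.70 MΩ appears in parallel with R2.
Effective lower resistance at A: R2 ‖ 66.70 = 8.423 MΩ.
V_A = 33.0 × 8.423/(3.81 + 8.423) = 22.72 V.
Then the unloaded second divider: V_B = V_A × R4/(R3+R4) = 22.72 × 0.2774 = 6.302 V.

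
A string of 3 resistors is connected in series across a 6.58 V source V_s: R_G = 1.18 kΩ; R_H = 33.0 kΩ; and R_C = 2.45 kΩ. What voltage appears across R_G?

V ≈ 0.212 V

ΣR = 1.18 + 33.0 + 2.45 = 36.63 kΩ.
Voltage divider: V = V_s · (1.180 / 36.63) = 6.58 × 0.03221 = 0.2120 V.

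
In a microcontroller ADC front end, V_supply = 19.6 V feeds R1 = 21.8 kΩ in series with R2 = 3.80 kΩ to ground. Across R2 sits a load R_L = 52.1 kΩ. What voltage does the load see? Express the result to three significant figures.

V_out ≈ 2.74 V

First combine the lower leg with the load: R2 ‖ R_L = 3.542 kΩ.
Now apply the divider: V_out = 19.6 × 0.1398 = 2.739 V.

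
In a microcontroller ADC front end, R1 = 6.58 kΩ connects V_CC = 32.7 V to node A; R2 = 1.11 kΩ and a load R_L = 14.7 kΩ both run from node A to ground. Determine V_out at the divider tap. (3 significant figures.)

V_out ≈ 4.43 V

R2 ‖ R_L = (1.11 × 14.7)/(1.11 + 14.7) = 1.032 kΩ.
Then V_out = V_CC · R2'/(R1 + R2') = 32.7 × 1.032/7.612 = 4.434 V.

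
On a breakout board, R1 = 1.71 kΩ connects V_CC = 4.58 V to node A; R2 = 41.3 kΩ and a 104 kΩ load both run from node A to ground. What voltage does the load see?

V_out ≈ 4.33 V

The load sits in parallel with R2, giving an effective lower resistance R2' = R2·R_L/(R2+R_L) = 29.56 kΩ.
Then V_out = V_CC · R2'/(R1 + R2') = 4.58 × 29.56/31.27 = 4.330 V.
(Unloaded it would be 4.40 V; the load pulls it down.)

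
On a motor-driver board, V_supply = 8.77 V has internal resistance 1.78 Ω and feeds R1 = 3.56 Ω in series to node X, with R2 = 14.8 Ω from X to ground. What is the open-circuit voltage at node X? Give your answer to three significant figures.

R1' = 1.78 + 3.56 = 5.340 Ω (source resistance + R1).
V_th is the unloaded tap voltage: V_supply · R2/(R1'+R2) = 8.77 × 0.7349 = 6.445 V.

V_th ≈ 6.44 V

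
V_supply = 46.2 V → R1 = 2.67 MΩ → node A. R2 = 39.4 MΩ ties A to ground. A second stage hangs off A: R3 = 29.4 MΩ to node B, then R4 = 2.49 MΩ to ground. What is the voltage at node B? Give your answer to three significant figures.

V_B ≈ 3.13 V

Looking into the second stage from A: R3 + R4 = 31.89 MΩ appears in parallel with R2.
Effective lower resistance at A: R2 ‖ 31.89 = 17.62 MΩ.
First divider: V_A = V_supply · 17.62/(2.67 + 17.62) = 40.12 V.
V_B = V_A × 0.07808 = 3.133 V.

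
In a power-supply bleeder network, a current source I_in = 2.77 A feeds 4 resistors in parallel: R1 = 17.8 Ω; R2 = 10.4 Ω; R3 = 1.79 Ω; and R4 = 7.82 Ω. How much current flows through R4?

I ≈ 0.422 A

Conductances: ΣG = 1/17.8 + 1/10.4 + 1/1.79 + 1/7.82 = 0.8389 (1/Ω).
R4 takes the fraction G_k/ΣG = 0.1279/0.8389 = 0.1524, so I = 2.77 × 0.1524 = 0.4223 A.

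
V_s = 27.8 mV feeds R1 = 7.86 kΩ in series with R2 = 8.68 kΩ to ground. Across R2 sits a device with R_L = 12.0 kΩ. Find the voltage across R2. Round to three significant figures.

First combine the lower leg with the load: R2 ‖ R_L = 5.037 kΩ.
Then V_out = V_s · R2'/(R1 + R2') = 27.8 × 5.037/12.90 = 10.86 mV.
(Unloaded it would be 14.6 mV; the load pulls it down.)

V_out ≈ 10.9 mV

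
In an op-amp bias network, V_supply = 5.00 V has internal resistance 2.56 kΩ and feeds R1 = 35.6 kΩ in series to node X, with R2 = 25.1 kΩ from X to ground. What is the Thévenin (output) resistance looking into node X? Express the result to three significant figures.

R1' = 2.56 + 35.6 = 38.16 kΩ (source resistance + R1).
With V_supply suppressed (replaced by a short), R_th = R1' ‖ R2 = (38.16 × 25.1)/(38.16 + 25.1) = 15.14 kΩ.

R_th ≈ 15.1 kΩ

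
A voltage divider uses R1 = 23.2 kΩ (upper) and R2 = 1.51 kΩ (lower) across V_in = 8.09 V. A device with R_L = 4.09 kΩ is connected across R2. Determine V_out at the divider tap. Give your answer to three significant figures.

V_out ≈ 0.367 V

First combine the lower leg with the load: R2 ‖ R_L = 1.103 kΩ.
Now apply the divider: V_out = 8.09 × 0.04538 = 0.3671 V.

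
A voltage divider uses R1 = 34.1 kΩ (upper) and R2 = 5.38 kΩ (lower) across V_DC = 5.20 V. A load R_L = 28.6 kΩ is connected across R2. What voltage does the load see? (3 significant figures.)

R2 ‖ R_L = (5.38 × 28.6)/(5.38 + 28.6) = 4.528 kΩ.
Then V_out = V_DC · R2'/(R1 + R2') = 5.20 × 4.528/38.63 = 0.6096 V.
(Unloaded it would be 0.709 V; the load pulls it down.)

V_out ≈ 0.610 V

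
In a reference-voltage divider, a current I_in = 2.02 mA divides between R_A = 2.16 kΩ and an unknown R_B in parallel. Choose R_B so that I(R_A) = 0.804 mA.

In a two-way split, I_A/I_in = R_B/(R_A + R_B).
0.804/2.02 = R_B/(R_A + R_B) → R_B = R_A · (0.3980)/(1 − 0.3980) = 2.16 × 0.6612 = 1.428 kΩ.

R_B ≈ 1.43 kΩ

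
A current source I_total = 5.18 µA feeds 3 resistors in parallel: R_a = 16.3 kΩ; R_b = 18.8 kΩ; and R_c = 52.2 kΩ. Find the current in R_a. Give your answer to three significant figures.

I ≈ 2.38 µA

Total conductance ΣG = 1/16.3 + 1/18.8 + 1/52.2 = 0.1337 (units of 1/kΩ).
R_a takes the fraction G_k/ΣG = 0.06135/0.1337 = 0.4589, so I = 5.18 × 0.4589 = 2.377 µA.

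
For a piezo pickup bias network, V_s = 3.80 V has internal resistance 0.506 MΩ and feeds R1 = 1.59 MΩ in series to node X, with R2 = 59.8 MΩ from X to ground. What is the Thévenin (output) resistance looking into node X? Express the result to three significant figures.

R1' = 0.506 + 1.59 = 2.096 MΩ (source resistance + R1).
Looking into X with the source shorted: R_th = R1'·R2/(R1'+R2) = 2.096 × 59.8/61.90 = 2.025 MΩ.

R_th ≈ 2.03 MΩ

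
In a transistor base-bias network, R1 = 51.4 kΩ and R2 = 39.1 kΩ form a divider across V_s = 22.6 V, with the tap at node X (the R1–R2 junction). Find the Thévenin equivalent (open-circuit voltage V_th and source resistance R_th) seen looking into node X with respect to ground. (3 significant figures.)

V_th is the unloaded tap voltage: V_s · R2/(R1+R2) = 22.6 × 0.4320 = 9.764 V.
Zeroing V_s shorts the top of R1 to ground, so R_th = R1 ‖ R2 = 22.21 kΩ.

V_th ≈ 9.76 V, R_th ≈ 22.2 kΩ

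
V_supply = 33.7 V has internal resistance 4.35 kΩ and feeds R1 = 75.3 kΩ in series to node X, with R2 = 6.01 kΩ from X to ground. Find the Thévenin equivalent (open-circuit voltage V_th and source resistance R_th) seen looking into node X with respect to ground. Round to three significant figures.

R1' = 4.35 + 75.3 = 79.65 kΩ (source resistance + R1).
Open-circuit (no load on X): V_th = V_supply · R2/(R1' + R2) = 33.7 × 6.01/(79.65 + 6.01) = 2.364 V.
Looking into X with the source shorted: R_th = R1'·R2/(R1'+R2) = 79.65 × 6.01/85.66 = 5.588 kΩ.

V_th ≈ 2.36 V, R_th ≈ 5.59 kΩ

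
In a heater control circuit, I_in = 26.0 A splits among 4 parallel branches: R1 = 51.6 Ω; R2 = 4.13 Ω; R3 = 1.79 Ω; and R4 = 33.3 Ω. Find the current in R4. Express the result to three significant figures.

Total conductance ΣG = 1/51.6 + 1/4.13 + 1/1.79 + 1/33.3 = 0.8502 (units of 1/Ω).
R4 takes the fraction G_k/ΣG = 0.03003/0.8502 = 0.03532, so I = 26.0 × 0.03532 = 0.9183 A.

I ≈ 0.918 A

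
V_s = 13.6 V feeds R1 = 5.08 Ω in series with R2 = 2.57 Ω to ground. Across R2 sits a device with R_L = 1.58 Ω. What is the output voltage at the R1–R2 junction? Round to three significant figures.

R2 ‖ R_L = (2.57 × 1.58)/(2.57 + 1.58) = 0.9785 Ω.
Now apply the divider: V_out = 13.6 × 0.1615 = 2.196 V.

V_out ≈ 2.20 V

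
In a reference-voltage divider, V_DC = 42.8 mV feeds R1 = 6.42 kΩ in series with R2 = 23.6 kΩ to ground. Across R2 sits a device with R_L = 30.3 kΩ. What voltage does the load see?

V_out ≈ 28.8 mV

The load sits in parallel with R2, giving an effective lower resistance R2' = R2·R_L/(R2+R_L) = 13.27 kΩ.
Then V_out = V_DC · R2'/(R1 + R2') = 42.8 × 13.27/19.69 = 28.84 mV.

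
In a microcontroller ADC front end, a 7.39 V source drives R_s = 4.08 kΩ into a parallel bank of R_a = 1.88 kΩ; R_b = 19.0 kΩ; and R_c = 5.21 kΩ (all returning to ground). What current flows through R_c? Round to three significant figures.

Parallel bank: R_p = 1/(1/1.88 + 1/19.0 + 1/5.21) = 1.288 kΩ.
Node voltage V_A = V_CC · R_p/(R_s + R_p) = 7.39 × 0.2399 = 1.773 V.
Branch current I = V_A/R_c = 1.773/5.21 = 0.3403 mA.
(Equivalently: I_total = 1.377 mA, then current-divider fraction G_k/ΣG = 0.2472.)

I ≈ 0.340 mA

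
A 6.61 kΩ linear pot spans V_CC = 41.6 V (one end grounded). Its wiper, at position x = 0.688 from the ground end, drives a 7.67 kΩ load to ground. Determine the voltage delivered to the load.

V_out ≈ 24.2 V

Split the track: R_lower = x·R_p = 4.548 kΩ, R_upper = (1−x)·R_p = 2.062 kΩ.
R_L loads the lower segment: effective lower R = 2.855 kΩ.
V_out = 41.6 × 2.855/(2.062 + 2.855) = 24.15 V.
(Unloaded: V_out = x·V_CC = 28.6 V.)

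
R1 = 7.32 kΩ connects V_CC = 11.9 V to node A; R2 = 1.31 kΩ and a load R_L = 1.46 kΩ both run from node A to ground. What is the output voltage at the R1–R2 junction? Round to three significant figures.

R2 ‖ R_L = (1.31 × 1.46)/(1.31 + 1.46) = 0.6905 kΩ.
Now apply the divider: V_out = 11.9 × 0.08620 = 1.026 V.

V_out ≈ 1.03 V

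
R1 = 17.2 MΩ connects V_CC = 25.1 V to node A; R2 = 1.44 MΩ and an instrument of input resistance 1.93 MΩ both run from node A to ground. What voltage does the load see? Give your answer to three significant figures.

The load sits in parallel with R2, giving an effective lower resistance R2' = R2·R_L/(R2+R_L) = 0.8247 MΩ.
Now apply the divider: V_out = 25.1 × 0.04575 = 1.148 V.
(Unloaded it would be 1.94 V; the load pulls it down.)

V_out ≈ 1.15 V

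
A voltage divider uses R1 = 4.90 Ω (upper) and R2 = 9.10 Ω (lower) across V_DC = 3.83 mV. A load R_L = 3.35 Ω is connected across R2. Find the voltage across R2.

V_out ≈ 1.28 mV

R2 ‖ R_L = (9.10 × 3.35)/(9.10 + 3.35) = 2.449 Ω.
Voltage divider with the loaded lower leg: V_out = 3.83 × 2.449/(4.90 + 2.449) = 3.83 × 0.3332 = 1.276 mV.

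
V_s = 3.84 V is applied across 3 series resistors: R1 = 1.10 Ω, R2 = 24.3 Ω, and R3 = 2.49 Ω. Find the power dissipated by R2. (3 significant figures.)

P ≈ 0.461 W

The common current is I = 3.84/27.89 = 0.1377 A.
P = I²R = 0.01896 × 24.3 = 0.4607 W.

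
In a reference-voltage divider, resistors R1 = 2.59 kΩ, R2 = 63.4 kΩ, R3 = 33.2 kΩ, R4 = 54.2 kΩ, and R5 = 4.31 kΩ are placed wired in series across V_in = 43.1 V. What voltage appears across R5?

Total series resistance ΣR = 2.59 + 63.4 + 33.2 + 54.2 + 4.31 = 157.7 kΩ.
By the voltage-divider rule, V = 43.1 × 4.310/157.7 = 1.178 V.

V ≈ 1.18 V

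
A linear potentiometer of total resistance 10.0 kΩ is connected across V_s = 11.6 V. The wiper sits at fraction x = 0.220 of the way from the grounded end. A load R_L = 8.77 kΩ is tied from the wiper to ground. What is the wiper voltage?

Lower segment x·R_p = 2.200 kΩ; upper segment (1−x)·R_p = 7.800 kΩ.
R_L loads the lower segment: effective lower R = 1.759 kΩ.
V_out = 11.6 × 1.759/(7.800 + 1.759) = 2.134 V.

V_out ≈ 2.13 V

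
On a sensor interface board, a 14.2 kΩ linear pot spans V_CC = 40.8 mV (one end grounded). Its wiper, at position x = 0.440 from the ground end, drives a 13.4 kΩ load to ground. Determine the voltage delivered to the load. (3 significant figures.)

Split the track: R_lower = x·R_p = 6.248 kΩ, R_upper = (1−x)·R_p = 7.952 kΩ.
(x·R_p) ‖ R_L = 4.261 kΩ.
Loaded-divider output: V_out = 40.8 × 0.3489 = 14.24 mV.
(Unloaded: V_out = x·V_CC = 18.0 mV.)

V_out ≈ 14.2 mV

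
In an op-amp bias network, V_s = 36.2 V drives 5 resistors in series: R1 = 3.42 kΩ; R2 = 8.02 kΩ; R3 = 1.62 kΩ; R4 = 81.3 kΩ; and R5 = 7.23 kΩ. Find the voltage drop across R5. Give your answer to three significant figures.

V ≈ 2.58 V

ΣR = 3.42 + 8.02 + 1.62 + 81.3 + 7.23 = 101.6 kΩ.
Voltage divider: V = V_s · (7.230 / 101.6) = 36.2 × 0.07117 = 2.576 V.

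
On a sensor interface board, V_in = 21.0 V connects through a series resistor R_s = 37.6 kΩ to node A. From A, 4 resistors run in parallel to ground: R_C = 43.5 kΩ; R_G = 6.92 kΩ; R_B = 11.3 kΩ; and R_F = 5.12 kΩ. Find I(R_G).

I ≈ 0.169 mA

Combine the parallel branches: R_p = (1/43.5 + 1/6.92 + 1/11.3 + 1/5.12)⁻¹ = 2.216 kΩ.
V_A = 21.0 × 2.216/39.82 = 1.169 V.
Branch current I = V_A/R_G = 1.169/6.92 = 0.1689 mA.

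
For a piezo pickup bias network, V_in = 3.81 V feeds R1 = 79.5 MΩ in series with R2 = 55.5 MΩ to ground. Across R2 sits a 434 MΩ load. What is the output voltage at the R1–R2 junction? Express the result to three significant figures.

First combine the lower leg with the load: R2 ‖ R_L = 49.21 MΩ.
Voltage divider with the loaded lower leg: V_out = 3.81 × 49.21/(79.5 + 49.21) = 3.81 × 0.3823 = 1.457 V.
(Unloaded it would be 1.57 V; the load pulls it down.)

V_out ≈ 1.46 V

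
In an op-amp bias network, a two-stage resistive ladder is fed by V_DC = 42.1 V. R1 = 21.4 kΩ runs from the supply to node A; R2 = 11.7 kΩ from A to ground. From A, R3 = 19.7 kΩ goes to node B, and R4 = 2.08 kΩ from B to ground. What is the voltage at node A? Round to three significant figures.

V_A ≈ 11.0 V

Looking into the second stage from A: R3 + R4 = 21.78 kΩ appears in parallel with R2.
Effective lower resistance at A: R2 ‖ 21.78 = 7.611 kΩ.
First divider: V_A = V_DC · 7.611/(21.4 + 7.611) = 11.05 V.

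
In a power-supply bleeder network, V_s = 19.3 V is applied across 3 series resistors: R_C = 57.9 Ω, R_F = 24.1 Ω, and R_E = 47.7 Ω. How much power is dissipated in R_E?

P ≈ 1.06 W

ΣR = 129.7 Ω → I = 19.3/129.7 = 0.1488 A.
P = I²R = 0.02214 × 47.7 = 1.056 W.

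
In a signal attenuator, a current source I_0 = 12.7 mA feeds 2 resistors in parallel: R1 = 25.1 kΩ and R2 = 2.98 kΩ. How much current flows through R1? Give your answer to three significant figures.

Two-branch current divider: I_k = I_0 · R_other/(R_1 + R_2).
So I = 12.7 × 2.98/28.08 = 1.348 mA.

I ≈ 1.35 mA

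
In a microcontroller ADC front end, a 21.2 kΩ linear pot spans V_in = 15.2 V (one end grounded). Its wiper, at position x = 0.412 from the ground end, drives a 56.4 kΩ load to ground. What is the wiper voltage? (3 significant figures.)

V_out ≈ 5.74 V

Lower segment x·R_p = 8.734 kΩ; upper segment (1−x)·R_p = 12.47 kΩ.
Lower segment in parallel with the load: 8.734 ‖ 56.4 = 7.563 kΩ.
Then V_out = V_in · 7.563/(12.47 + 7.563) = 5.740 V.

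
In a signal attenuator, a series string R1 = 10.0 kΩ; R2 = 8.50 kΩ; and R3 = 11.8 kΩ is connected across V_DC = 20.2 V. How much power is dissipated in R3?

Series current I = V_DC/ΣR = 20.2/30.30 = 0.6667 mA.
P = I²R = 0.4444 × 11.8 = 5.244 mW.

P ≈ 5.24 mW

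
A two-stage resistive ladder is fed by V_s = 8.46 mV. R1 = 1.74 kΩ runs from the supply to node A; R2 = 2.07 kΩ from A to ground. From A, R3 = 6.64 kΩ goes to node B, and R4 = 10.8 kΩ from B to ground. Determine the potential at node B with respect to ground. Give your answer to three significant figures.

V_B ≈ 2.70 mV

Looking into the second stage from A: R3 + R4 = 17.44 kΩ appears in parallel with R2.
R2 ‖ (R3+R4) = 1.850 kΩ.
First divider: V_A = V_s · 1.850/(1.74 + 1.850) = 4.360 mV.
V_B = V_A × 0.6193 = 2.700 mV.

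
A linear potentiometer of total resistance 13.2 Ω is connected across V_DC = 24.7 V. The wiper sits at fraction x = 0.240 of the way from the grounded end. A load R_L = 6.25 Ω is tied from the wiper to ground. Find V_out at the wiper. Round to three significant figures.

V_out ≈ 4.28 V

The pot divides into 10.03 Ω above the wiper and 3.168 Ω below.
R_L loads the lower segment: effective lower R = 2.102 Ω.
Loaded-divider output: V_out = 24.7 × 0.1733 = 4.279 V.
(Unloaded: V_out = x·V_DC = 5.93 V.)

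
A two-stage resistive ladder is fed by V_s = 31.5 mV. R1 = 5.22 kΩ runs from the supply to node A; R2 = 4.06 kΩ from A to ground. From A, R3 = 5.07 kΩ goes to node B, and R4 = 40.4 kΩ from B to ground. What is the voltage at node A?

The second stage (R3 + R4 = 45.47 kΩ) loads node A in parallel with R2.
Effective lower resistance at A: R2 ‖ 45.47 = 3.727 kΩ.
First divider: V_A = V_s · 3.727/(5.22 + 3.727) = 13.12 mV.

V_A ≈ 13.1 mV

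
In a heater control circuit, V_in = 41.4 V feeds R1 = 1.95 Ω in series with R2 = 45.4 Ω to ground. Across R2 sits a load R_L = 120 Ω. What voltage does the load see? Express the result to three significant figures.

V_out ≈ 39.1 V

The load sits in parallel with R2, giving an effective lower resistance R2' = R2·R_L/(R2+R_L) = 32.94 Ω.
Now apply the divider: V_out = 41.4 × 0.9441 = 39.09 V.
(Unloaded it would be 39.7 V; the load pulls it down.)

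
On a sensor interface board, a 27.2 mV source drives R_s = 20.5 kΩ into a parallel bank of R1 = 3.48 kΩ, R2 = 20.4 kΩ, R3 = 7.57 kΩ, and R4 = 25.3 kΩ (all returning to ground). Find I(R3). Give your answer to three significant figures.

I ≈ 0.315 µA

Parallel bank: R_p = 1/(1/3.48 + 1/20.4 + 1/7.57 + 1/25.3) = 1.968 kΩ.
V_A = 27.2 × 1.968/22.47 = 2.383 mV.
I(R3) = V_A / R3 = 2.383/7.57 = 0.3148 µA.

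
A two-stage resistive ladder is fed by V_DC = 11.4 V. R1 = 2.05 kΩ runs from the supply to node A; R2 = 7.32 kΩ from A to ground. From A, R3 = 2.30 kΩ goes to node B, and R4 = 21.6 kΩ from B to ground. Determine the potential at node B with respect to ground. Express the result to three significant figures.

V_B ≈ 7.54 V

Looking into the second stage from A: R3 + R4 = 23.90 kΩ appears in parallel with R2.
R2 ‖ (R3+R4) = 5.604 kΩ.
First divider: V_A = V_DC · 5.604/(2.05 + 5.604) = 8.347 V.
V_B = V_A × 0.9038 = 7.543 V.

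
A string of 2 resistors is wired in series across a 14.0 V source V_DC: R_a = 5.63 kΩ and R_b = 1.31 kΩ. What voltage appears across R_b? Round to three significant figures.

ΣR = 5.63 + 1.31 = 6.940 kΩ.
By the voltage-divider rule, V = 14.0 × 1.310/6.940 = 2.643 V.

V ≈ 2.64 V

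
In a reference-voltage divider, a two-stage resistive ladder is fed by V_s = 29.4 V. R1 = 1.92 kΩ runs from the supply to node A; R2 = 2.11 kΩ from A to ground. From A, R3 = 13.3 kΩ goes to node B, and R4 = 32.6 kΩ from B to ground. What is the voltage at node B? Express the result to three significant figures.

Node A sees R2 in parallel with the series input of stage 2, R3 + R4 = 45.90 kΩ.
Effective lower resistance at A: R2 ‖ 45.90 = 2.017 kΩ.
So V_A = 29.4 × 0.5124 = 15.06 V.
Stage 2 is unloaded, so V_B = V_A · R4/(R3+R4) = 15.06 × 32.6/45.90 = 10.70 V.

V_B ≈ 10.7 V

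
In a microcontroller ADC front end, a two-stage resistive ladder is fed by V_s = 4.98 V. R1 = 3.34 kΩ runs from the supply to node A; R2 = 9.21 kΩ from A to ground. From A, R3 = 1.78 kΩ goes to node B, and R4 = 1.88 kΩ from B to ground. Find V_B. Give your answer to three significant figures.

The second stage (R3 + R4 = 3.660 kΩ) loads node A in parallel with R2.
R2 ‖ (R3+R4) = 2.619 kΩ.
So V_A = 4.98 × 0.4395 = 2.189 V.
Then the unloaded second divider: V_B = V_A × R4/(R3+R4) = 2.189 × 0.5137 = 1.124 V.

V_B ≈ 1.12 V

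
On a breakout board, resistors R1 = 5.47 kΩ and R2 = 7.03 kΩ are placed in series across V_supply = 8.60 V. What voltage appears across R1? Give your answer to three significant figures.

ΣR = 5.47 + 7.03 = 12.50 kΩ.
V = V_supply · R/ΣR = 8.60 × 0.4376 = 3.763 V.

V ≈ 3.76 V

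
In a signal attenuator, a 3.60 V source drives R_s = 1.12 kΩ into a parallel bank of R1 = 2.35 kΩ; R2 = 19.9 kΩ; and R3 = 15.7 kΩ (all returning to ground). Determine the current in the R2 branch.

Combine the parallel branches: R_p = (1/2.35 + 1/19.9 + 1/15.7)⁻¹ = 1.854 kΩ.
V_A by voltage divider: V_A = 3.60 × 1.854/(1.12 + 1.854) = 2.244 V.
Branch current I = V_A/R2 = 2.244/19.9 = 0.1128 mA.
(Equivalently: I_total = 1.211 mA, then current-divider fraction G_k/ΣG = 0.09315.)

I ≈ 0.113 mA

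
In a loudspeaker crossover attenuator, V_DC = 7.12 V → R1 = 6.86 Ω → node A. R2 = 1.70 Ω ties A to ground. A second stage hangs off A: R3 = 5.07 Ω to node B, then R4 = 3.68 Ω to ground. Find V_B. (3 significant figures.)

V_B ≈ 0.515 V

Looking into the second stage from A: R3 + R4 = 8.750 Ω appears in parallel with R2.
R2 ‖ (R3+R4) = 1.423 Ω.
V_A = 7.12 × 1.423/(6.86 + 1.423) = 1.224 V.
Then the unloaded second divider: V_B = V_A × R4/(R3+R4) = 1.224 × 0.4206 = 0.5146 V.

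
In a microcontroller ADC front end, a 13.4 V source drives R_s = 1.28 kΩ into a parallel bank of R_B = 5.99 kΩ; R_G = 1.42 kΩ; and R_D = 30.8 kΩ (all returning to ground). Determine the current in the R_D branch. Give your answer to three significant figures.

I ≈ 0.202 mA

Combine the parallel branches: R_p = (1/5.99 + 1/1.42 + 1/30.8)⁻¹ = 1.107 kΩ.
V_A = 13.4 × 1.107/2.387 = 6.213 V.
Branch current I = V_A/R_D = 6.213/30.8 = 0.2017 mA.
(Check via current divider: I_total = 5.615 mA; share G_k/ΣG = 0.03593 → same result.)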